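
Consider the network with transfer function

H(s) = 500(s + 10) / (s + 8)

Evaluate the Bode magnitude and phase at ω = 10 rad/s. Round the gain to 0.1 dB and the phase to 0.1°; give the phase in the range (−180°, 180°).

At s = jω = j10:
zero (s+10): 10 + j10 → |·| = √(10²+10²) = √200 ≈ 14.142, ∠ = arctan(10/10) ≈ 45.00°
pole (s+8): 8 + j10 → |·| = √(8²+10²) = √164 ≈ 12.806, ∠ = arctan(10/8) ≈ 51.34°
|H| = 500 · 14.142 / 12.806 ≈ 552.16
Gain = 20 log₁₀(552.16) ≈ 54.84 dB
∠H = 45.00° − 51.34° = -6.34°

54.8 dB, -6.3°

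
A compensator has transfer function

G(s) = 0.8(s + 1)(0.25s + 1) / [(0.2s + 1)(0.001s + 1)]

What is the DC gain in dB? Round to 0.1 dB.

-1.9 dB

G(0) = 0.8 · 1 / 1 = 0.8
20 log₁₀(0.8) ≈ -1.94 dB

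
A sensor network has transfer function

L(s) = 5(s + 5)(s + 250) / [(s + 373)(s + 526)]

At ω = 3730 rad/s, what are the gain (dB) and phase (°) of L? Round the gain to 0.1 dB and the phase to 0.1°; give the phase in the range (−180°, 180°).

At s = jω = j3730:
zero (s+5): 5 + j3730 → |·| = √(5²+3730²) = √13912925 ≈ 3730, ∠ = arctan(3730/5) ≈ 89.92°
zero (s+250): 250 + j3730 → |·| = √(250²+3730²) = √13975400 ≈ 3738.4, ∠ = arctan(3730/250) ≈ 86.17°
pole (s+373): 373 + j3730 → |·| = √(373²+3730²) = √14052029 ≈ 3748.6, ∠ = arctan(3730/373) ≈ 84.29°
pole (s+526): 526 + j3730 → |·| = √(526²+3730²) = √14189576 ≈ 3766.9, ∠ = arctan(3730/526) ≈ 81.97°
|L| = 5 · 1.3944e+07 / 1.4121e+07 ≈ 4.9373
Gain = 20 log₁₀(4.9373) ≈ 13.87 dB
∠L = 176.09° − 166.26° = 9.83°

13.9 dB, 9.8°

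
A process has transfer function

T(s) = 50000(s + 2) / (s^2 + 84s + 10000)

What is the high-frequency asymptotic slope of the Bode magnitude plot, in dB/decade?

Each pole contributes −20 dB/decade at high frequency; each zero contributes +20 dB/decade.
Net: 1 zero(s) − 2 pole(s) → -20 dB/decade.

-20 dB/decade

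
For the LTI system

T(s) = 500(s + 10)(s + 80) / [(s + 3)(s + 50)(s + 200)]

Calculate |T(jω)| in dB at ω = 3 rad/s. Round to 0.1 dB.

At s = jω = j3:
zero (s+10): 10 + j3 → |·| = √(10²+3²) = √109 ≈ 10.44, ∠ = arctan(3/10) ≈ 16.70°
zero (s+80): 80 + j3 → |·| = √(80²+3²) = √6409 ≈ 80.056, ∠ = arctan(3/80) ≈ 2.15°
pole (s+3): 3 + j3 → |·| = √(3²+3²) = √18 ≈ 4.2426, ∠ = arctan(3/3) ≈ 45.00°
pole (s+50): 50 + j3 → |·| = √(50²+3²) = √2509 ≈ 50.09, ∠ = arctan(3/50) ≈ 3.43°
pole (s+200): 200 + j3 → |·| = √(200²+3²) = √40009 ≈ 200.02, ∠ = arctan(3/200) ≈ 0.86°
|T| = 500 · 835.78 / 42507 ≈ 9.8311
Gain = 20 log₁₀(9.8311) ≈ 19.85 dB

19.9 dB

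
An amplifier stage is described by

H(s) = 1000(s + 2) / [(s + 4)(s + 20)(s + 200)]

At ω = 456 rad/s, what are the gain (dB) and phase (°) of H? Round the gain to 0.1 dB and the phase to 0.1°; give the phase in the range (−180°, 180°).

-47.1 dB, -153.6°

At s = jω = j456:
zero (s+2): 2 + j456 → |·| = √(2²+456²) = √207940 ≈ 456, ∠ = arctan(456/2) ≈ 89.75°
pole (s+4): 4 + j456 → |·| = √(4²+456²) = √207952 ≈ 456.02, ∠ = arctan(456/4) ≈ 89.50°
pole (s+20): 20 + j456 → |·| = √(20²+456²) = √208336 ≈ 456.44, ∠ = arctan(456/20) ≈ 87.49°
pole (s+200): 200 + j456 → |·| = √(200²+456²) = √247936 ≈ 497.93, ∠ = arctan(456/200) ≈ 66.32°
|H| = 1000 · 456 / 1.0364e+08 ≈ 0.0043998
Gain = 20 log₁₀(0.0043998) ≈ -47.13 dB
∠H = 89.75° − 243.31° = -153.56°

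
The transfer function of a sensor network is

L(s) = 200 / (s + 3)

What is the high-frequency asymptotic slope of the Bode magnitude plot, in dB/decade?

Each pole contributes −20 dB/decade at high frequency; each zero contributes +20 dB/decade.
Net: 0 zero(s) − 1 pole(s) → -20 dB/decade.

-20 dB/decade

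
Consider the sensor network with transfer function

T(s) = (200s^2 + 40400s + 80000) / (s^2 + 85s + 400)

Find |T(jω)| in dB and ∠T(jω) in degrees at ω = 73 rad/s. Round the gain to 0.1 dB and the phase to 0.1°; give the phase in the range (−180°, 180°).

51.9 dB, -20.0°

Substitute s = j73:
Numerator: 200(j73)^2 + 40400(j73) + 80000 = -985800 + j2949200
Denominator: (j73)^2 + 85(j73) + 400 = -4929 + j6205
|N| = √(985800² + 2949200²) ≈ 3.1096e+06, ∠N ≈ 108.48°
|D| = √(4929² + 6205²) ≈ 7924.5, ∠D ≈ 128.46°
|T| = 3.1096e+06 / 7924.5 ≈ 392.4
Gain = 20 log₁₀(392.4) ≈ 51.87 dB
∠T = 108.48° − 128.46° = -19.98°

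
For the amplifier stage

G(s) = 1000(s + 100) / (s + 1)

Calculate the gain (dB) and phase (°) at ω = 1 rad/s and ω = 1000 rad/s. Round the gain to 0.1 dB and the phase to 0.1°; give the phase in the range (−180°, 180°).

ω = 1: 97.0 dB, -44.4°; ω = 1000: 60.0 dB, -5.7°

At s = jω = j1:
zero (s+100): 100 + j1 → |·| = √(100²+1²) = √10001 ≈ 100, ∠ = arctan(1/100) ≈ 0.57°
pole (s+1): 1 + j1 → |·| = √(1²+1²) = √2 ≈ 1.4142, ∠ = arctan(1/1) ≈ 45.00°
|G| = 1000 · 100 / 1.4142 ≈ 70711
Gain = 20 log₁₀(70711) ≈ 96.99 dB
∠G = 0.57° − 45.00° = -44.43°

At s = jω = j1000:
zero (s+100): 100 + j1000 → |·| = √(100²+1000²) = √1010000 ≈ 1005, ∠ = arctan(1000/100) ≈ 84.29°
pole (s+1): 1 + j1000 → |·| = √(1²+1000²) = √1000001 ≈ 1000, ∠ = arctan(1000/1) ≈ 89.94°
|G| = 1000 · 1005 / 1000 ≈ 1005
Gain = 20 log₁₀(1005) ≈ 60.04 dB
∠G = 84.29° − 89.94° = -5.65°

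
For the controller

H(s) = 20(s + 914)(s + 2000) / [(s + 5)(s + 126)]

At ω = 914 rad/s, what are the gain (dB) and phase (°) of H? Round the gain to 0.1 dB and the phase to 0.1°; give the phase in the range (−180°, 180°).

36.6 dB, -102.3°

At s = jω = j914:
zero (s+914): 914 + j914 → |·| = √(914²+914²) = √1670792 ≈ 1292.6, ∠ = arctan(914/914) ≈ 45.00°
zero (s+2000): 2000 + j914 → |·| = √(2000²+914²) = √4835396 ≈ 2199, ∠ = arctan(914/2000) ≈ 24.56°
pole (s+5): 5 + j914 → |·| = √(5²+914²) = √835421 ≈ 914.01, ∠ = arctan(914/5) ≈ 89.69°
pole (s+126): 126 + j914 → |·| = √(126²+914²) = √851272 ≈ 922.64, ∠ = arctan(914/126) ≈ 82.15°
|H| = 20 · 2.8424e+06 / 8.433e+05 ≈ 67.411
Gain = 20 log₁₀(67.411) ≈ 36.57 dB
∠H = 69.56° − 171.84° = -102.28°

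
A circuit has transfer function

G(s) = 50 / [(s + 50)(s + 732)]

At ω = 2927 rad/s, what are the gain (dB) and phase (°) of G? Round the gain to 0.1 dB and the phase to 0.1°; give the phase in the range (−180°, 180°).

At s = jω = j2927:
pole (s+50): 50 + j2927 → |·| = √(50²+2927²) = √8569829 ≈ 2927.4, ∠ = arctan(2927/50) ≈ 89.02°
pole (s+732): 732 + j2927 → |·| = √(732²+2927²) = √9103153 ≈ 3017.1, ∠ = arctan(2927/732) ≈ 75.96°
|G| = 50 / 8.8323e+06 ≈ 5.661e-06
Gain = 20 log₁₀(5.661e-06) ≈ -104.94 dB
∠G = 0.00° − 164.98° = -164.98°

-104.9 dB, -165.0°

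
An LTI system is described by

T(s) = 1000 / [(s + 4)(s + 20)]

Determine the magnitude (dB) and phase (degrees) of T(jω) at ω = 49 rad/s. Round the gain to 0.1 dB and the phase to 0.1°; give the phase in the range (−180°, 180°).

At s = jω = j49:
pole (s+4): 4 + j49 → |·| = √(4²+49²) = √2417 ≈ 49.163, ∠ = arctan(49/4) ≈ 85.33°
pole (s+20): 20 + j49 → |·| = √(20²+49²) = √2801 ≈ 52.924, ∠ = arctan(49/20) ≈ 67.80°
|T| = 1000 / 2601.9 ≈ 0.38433
Gain = 20 log₁₀(0.38433) ≈ -8.31 dB
∠T = 0.00° − 153.13° = -153.13°

-8.3 dB, -153.1°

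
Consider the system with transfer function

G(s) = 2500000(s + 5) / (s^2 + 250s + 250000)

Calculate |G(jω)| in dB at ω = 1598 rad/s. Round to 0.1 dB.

At s = jω = j1598:
zero (s+5): 5 + j1598 → |·| = √(5²+1598²) = √2553629 ≈ 1598, ∠ = arctan(1598/5) ≈ 89.82°
quadratic: (j1598)² + 250·j1598 + 250000 = -2303604 + j399500 → |·| ≈ 2.338e+06, ∠ ≈ 170.16°
|G| = 2500000 · 1598 / 2.338e+06 ≈ 1708.7
Gain = 20 log₁₀(1708.7) ≈ 64.65 dB

64.7 dB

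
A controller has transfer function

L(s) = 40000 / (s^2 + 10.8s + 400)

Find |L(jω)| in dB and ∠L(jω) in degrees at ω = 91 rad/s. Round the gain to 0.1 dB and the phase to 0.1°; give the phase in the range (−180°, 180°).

14.0 dB, -172.9°

At s = jω = j91:
quadratic: (j91)² + 10.8·j91 + 400 = -7881 + j982.8 → |·| ≈ 7942, ∠ ≈ 172.89°
|L| = 40000 / 7942 ≈ 5.0365
Gain = 20 log₁₀(5.0365) ≈ 14.04 dB
∠L = 0.00° − 172.89° = -172.89°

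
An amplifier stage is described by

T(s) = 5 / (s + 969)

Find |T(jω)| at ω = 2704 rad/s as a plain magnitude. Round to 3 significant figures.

At s = jω = j2704:
pole (s+969): 969 + j2704 → |·| = √(969²+2704²) = √8250577 ≈ 2872.4, ∠ = arctan(2704/969) ≈ 70.28°
|T| = 5 / 2872.4 ≈ 0.0017407

0.00174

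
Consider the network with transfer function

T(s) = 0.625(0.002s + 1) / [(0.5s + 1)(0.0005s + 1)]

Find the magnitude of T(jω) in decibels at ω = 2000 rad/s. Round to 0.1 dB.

At ω = 2000 rad/s:
zero (1 + j2000·0.002) = 1 + j4 → |·| ≈ 4.1231, ∠ ≈ 75.96°
pole (1 + j2000·0.5) = 1 + j1000 → |·| ≈ 1000, ∠ ≈ 89.94°
pole (1 + j2000·0.0005) = 1 + j1 → |·| ≈ 1.4142, ∠ ≈ 45.00°
|T| = 0.625 · 4.1231 / (1000 · 1.4142) ≈ 0.0018222
Gain = 20 log₁₀(0.0018222) ≈ -54.79 dB

-54.8 dB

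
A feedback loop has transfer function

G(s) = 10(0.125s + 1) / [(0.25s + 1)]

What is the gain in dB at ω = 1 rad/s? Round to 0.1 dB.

At ω = 1 rad/s:
zero (1 + j1·0.125) = 1 + j0.125 → |·| ≈ 1.0078, ∠ ≈ 7.13°
pole (1 + j1·0.25) = 1 + j0.25 → |·| ≈ 1.0308, ∠ ≈ 14.04°
|G| = 10 · 1.0078 / (1.0308) ≈ 9.7769
Gain = 20 log₁₀(9.7769) ≈ 19.80 dB

19.8 dB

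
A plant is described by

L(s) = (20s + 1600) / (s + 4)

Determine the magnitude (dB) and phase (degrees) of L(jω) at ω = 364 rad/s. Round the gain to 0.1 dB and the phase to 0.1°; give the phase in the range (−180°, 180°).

Substitute s = j364:
Numerator: 20(j364) + 1600 = 1600 + j7280
Denominator: (j364) + 4 = 4 + j364
|N| = √(1600² + 7280²) ≈ 7453.8, ∠N ≈ 77.60°
|D| = √(4² + 364²) ≈ 364.02, ∠D ≈ 89.37°
|L| = 7453.8 / 364.02 ≈ 20.476
Gain = 20 log₁₀(20.476) ≈ 26.22 dB
∠L = 77.60° − 89.37° = -11.77°

26.2 dB, -11.8°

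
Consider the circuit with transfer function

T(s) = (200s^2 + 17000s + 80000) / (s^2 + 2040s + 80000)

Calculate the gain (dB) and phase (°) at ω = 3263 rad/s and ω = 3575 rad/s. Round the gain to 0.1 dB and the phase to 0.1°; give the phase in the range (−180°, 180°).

Substitute s = j3263:
Numerator: 200(j3263)^2 + 17000(j3263) + 80000 = -2129353800 + j55471000
Denominator: (j3263)^2 + 2040(j3263) + 80000 = -10567169 + j6656520
|N| = √(2129353800² + 55471000²) ≈ 2.1301e+09, ∠N ≈ 178.51°
|D| = √(10567169² + 6656520²) ≈ 1.2489e+07, ∠D ≈ 147.79°
|T| = 2.1301e+09 / 1.2489e+07 ≈ 170.56
Gain = 20 log₁₀(170.56) ≈ 44.64 dB
∠T = 178.51° − 147.79° = 30.72°

Substitute s = j3575:
Numerator: 200(j3575)^2 + 17000(j3575) + 80000 = -2556045000 + j60775000
Denominator: (j3575)^2 + 2040(j3575) + 80000 = -12700625 + j7293000
|N| = √(2556045000² + 60775000²) ≈ 2.5568e+09, ∠N ≈ 178.64°
|D| = √(12700625² + 7293000²) ≈ 1.4646e+07, ∠D ≈ 150.13°
|T| = 2.5568e+09 / 1.4646e+07 ≈ 174.57
Gain = 20 log₁₀(174.57) ≈ 44.84 dB
∠T = 178.64° − 150.13° = 28.51°

ω = 3263: 44.6 dB, 30.7°; ω = 3575: 44.8 dB, 28.5°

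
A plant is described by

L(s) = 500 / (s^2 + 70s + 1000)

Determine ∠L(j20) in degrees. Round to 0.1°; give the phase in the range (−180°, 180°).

Substitute s = j20:
Numerator: 500 = 500 + j0
Denominator: (j20)^2 + 70(j20) + 1000 = 600 + j1400
|N| = √(500² + 0²) ≈ 500, ∠N ≈ 0.00°
|D| = √(600² + 1400²) ≈ 1523.2, ∠D ≈ 66.80°
∠L = 0.00° − 66.80° = -66.80°

-66.8°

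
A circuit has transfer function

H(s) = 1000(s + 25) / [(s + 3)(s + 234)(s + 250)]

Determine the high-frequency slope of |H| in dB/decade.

Each pole contributes −20 dB/decade at high frequency; each zero contributes +20 dB/decade.
Net: 1 zero(s) − 3 pole(s) → -40 dB/decade.

-40 dB/decade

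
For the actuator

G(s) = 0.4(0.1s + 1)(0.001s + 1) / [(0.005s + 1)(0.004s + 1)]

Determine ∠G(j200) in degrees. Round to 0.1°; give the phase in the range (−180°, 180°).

14.8°

At ω = 200 rad/s:
zero (1 + j200·0.1) = 1 + j20 → |·| ≈ 20.025, ∠ ≈ 87.14°
zero (1 + j200·0.001) = 1 + j0.2 → |·| ≈ 1.0198, ∠ ≈ 11.31°
pole (1 + j200·0.005) = 1 + j1 → |·| ≈ 1.4142, ∠ ≈ 45.00°
pole (1 + j200·0.004) = 1 + j0.8 → |·| ≈ 1.2806, ∠ ≈ 38.66°
∠G = (87.14° + 11.31°) − (45.00° + 38.66°) = 14.79°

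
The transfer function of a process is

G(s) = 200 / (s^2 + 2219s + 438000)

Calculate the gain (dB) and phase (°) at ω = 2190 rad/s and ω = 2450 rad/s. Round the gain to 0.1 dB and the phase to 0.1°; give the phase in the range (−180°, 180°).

Substitute s = j2190:
Numerator: 200 = 200 + j0
Denominator: (j2190)^2 + 2219(j2190) + 438000 = -4358100 + j4859610
|N| = √(200² + 0²) ≈ 200, ∠N ≈ 0.00°
|D| = √(4358100² + 4859610²) ≈ 6.5275e+06, ∠D ≈ 131.89°
|G| = 200 / 6.5275e+06 ≈ 3.064e-05
Gain = 20 log₁₀(3.064e-05) ≈ -90.27 dB
∠G = 0.00° − 131.89° = -131.89°

Substitute s = j2450:
Numerator: 200 = 200 + j0
Denominator: (j2450)^2 + 2219(j2450) + 438000 = -5564500 + j5436550
|N| = √(200² + 0²) ≈ 200, ∠N ≈ 0.00°
|D| = √(5564500² + 5436550²) ≈ 7.7794e+06, ∠D ≈ 135.67°
|G| = 200 / 7.7794e+06 ≈ 2.5709e-05
Gain = 20 log₁₀(2.5709e-05) ≈ -91.80 dB
∠G = 0.00° − 135.67° = -135.67°

ω = 2190: -90.3 dB, -131.9°; ω = 2450: -91.8 dB, -135.7°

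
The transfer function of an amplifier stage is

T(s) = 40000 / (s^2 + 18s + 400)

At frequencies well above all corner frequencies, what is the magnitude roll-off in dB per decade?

-40 dB/decade

Each pole contributes −20 dB/decade at high frequency; each zero contributes +20 dB/decade.
Net: 0 zero(s) − 2 pole(s) → -40 dB/decade.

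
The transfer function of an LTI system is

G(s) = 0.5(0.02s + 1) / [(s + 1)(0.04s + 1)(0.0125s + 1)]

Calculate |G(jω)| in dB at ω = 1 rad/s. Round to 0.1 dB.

-9.0 dB

At ω = 1 rad/s:
zero (1 + j1·0.02) = 1 + j0.02 → |·| ≈ 1.0002, ∠ ≈ 1.15°
pole (1 + j1·1) = 1 + j1 → |·| ≈ 1.4142, ∠ ≈ 45.00°
pole (1 + j1·0.04) = 1 + j0.04 → |·| ≈ 1.0008, ∠ ≈ 2.29°
pole (1 + j1·0.0125) = 1 + j0.0125 → |·| ≈ 1.0001, ∠ ≈ 0.72°
|G| = 0.5 · 1.0002 / (1.4142 · 1.0008 · 1.0001) ≈ 0.35331
Gain = 20 log₁₀(0.35331) ≈ -9.04 dB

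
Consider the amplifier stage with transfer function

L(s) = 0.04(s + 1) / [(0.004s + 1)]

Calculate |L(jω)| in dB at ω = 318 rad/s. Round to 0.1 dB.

At ω = 318 rad/s:
zero (1 + j318·1) = 1 + j318 → |·| ≈ 318, ∠ ≈ 89.82°
pole (1 + j318·0.004) = 1 + j1.272 → |·| ≈ 1.618, ∠ ≈ 51.83°
|L| = 0.04 · 318 / (1.618) ≈ 7.8616
Gain = 20 log₁₀(7.8616) ≈ 17.91 dB

17.9 dB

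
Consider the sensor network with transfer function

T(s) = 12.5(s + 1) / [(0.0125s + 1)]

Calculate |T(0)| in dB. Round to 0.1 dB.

21.9 dB

T(0) = 12.5 · 1 / 1 = 12.5
20 log₁₀(12.5) ≈ 21.94 dB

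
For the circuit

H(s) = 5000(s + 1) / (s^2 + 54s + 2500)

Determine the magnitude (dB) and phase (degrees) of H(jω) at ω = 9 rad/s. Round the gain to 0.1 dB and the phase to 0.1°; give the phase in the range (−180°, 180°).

25.3 dB, 72.3°

At s = jω = j9:
zero (s+1): 1 + j9 → |·| = √(1²+9²) = √82 ≈ 9.0554, ∠ = arctan(9/1) ≈ 83.66°
quadratic: (j9)² + 54·j9 + 2500 = 2419 + j486 → |·| ≈ 2467.3, ∠ ≈ 11.36°
|H| = 5000 · 9.0554 / 2467.3 ≈ 18.351
Gain = 20 log₁₀(18.351) ≈ 25.27 dB
∠H = 83.66° − 11.36° = 72.30°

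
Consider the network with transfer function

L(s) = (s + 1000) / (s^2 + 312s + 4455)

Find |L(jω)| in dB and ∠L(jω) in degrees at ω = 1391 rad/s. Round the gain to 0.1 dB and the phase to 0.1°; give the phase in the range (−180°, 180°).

-61.3 dB, -113.0°

Substitute s = j1391:
Numerator: (j1391) + 1000 = 1000 + j1391
Denominator: (j1391)^2 + 312(j1391) + 4455 = -1930426 + j433992
|N| = √(1000² + 1391²) ≈ 1713.1, ∠N ≈ 54.29°
|D| = √(1930426² + 433992²) ≈ 1.9786e+06, ∠D ≈ 167.33°
|L| = 1713.1 / 1.9786e+06 ≈ 0.00086581
Gain = 20 log₁₀(0.00086581) ≈ -61.25 dB
∠L = 54.29° − 167.33° = -113.04°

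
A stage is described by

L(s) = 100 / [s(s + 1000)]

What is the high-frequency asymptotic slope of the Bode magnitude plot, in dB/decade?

-40 dB/decade

Each pole contributes −20 dB/decade at high frequency; each zero contributes +20 dB/decade.
Net: 0 zero(s) − 2 pole(s) → -40 dB/decade.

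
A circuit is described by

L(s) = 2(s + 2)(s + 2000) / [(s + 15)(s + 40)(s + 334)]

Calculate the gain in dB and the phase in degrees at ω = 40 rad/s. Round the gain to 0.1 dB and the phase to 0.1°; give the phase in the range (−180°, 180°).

At s = jω = j40:
zero (s+2): 2 + j40 → |·| = √(2²+40²) = √1604 ≈ 40.05, ∠ = arctan(40/2) ≈ 87.14°
zero (s+2000): 2000 + j40 → |·| = √(2000²+40²) = √4001600 ≈ 2000.4, ∠ = arctan(40/2000) ≈ 1.15°
pole (s+15): 15 + j40 → |·| = √(15²+40²) = √1825 ≈ 42.72, ∠ = arctan(40/15) ≈ 69.44°
pole (s+40): 40 + j40 → |·| = √(40²+40²) = √3200 ≈ 56.569, ∠ = arctan(40/40) ≈ 45.00°
pole (s+334): 334 + j40 → |·| = √(334²+40²) = √113156 ≈ 336.39, ∠ = arctan(40/334) ≈ 6.83°
|L| = 2 · 80116 / 8.1293e+05 ≈ 0.1971
Gain = 20 log₁₀(0.1971) ≈ -14.11 dB
∠L = 88.29° − 121.27° = -32.98°

-14.1 dB, -33.0°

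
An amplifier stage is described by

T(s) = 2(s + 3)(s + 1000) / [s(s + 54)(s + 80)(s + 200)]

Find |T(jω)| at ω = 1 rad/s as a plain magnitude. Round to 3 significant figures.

0.00732

At s = jω = j1:
zero (s+3): 3 + j1 → |·| = √(3²+1²) = √10 ≈ 3.1623, ∠ = arctan(1/3) ≈ 18.43°
zero (s+1000): 1000 + j1 → |·| = √(1000²+1²) = √1000001 ≈ 1000, ∠ = arctan(1/1000) ≈ 0.06°
pole (s+54): 54 + j1 → |·| = √(54²+1²) = √2917 ≈ 54.009, ∠ = arctan(1/54) ≈ 1.06°
pole (s+80): 80 + j1 → |·| = √(80²+1²) = √6401 ≈ 80.006, ∠ = arctan(1/80) ≈ 0.72°
pole (s+200): 200 + j1 → |·| = √(200²+1²) = √40001 ≈ 200, ∠ = arctan(1/200) ≈ 0.29°
pole at origin: |s| = 1, ∠ = 90.00° (in denominator)
|T| = 2 · 3162.3 / 8.6421e+05 ≈ 0.0073184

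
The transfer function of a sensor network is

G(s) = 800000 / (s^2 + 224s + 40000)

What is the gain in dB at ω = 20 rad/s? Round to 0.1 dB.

26.1 dB

At s = jω = j20:
quadratic: (j20)² + 224·j20 + 40000 = 39600 + j4480 → |·| ≈ 39853, ∠ ≈ 6.45°
|G| = 800000 / 39853 ≈ 20.074
Gain = 20 log₁₀(20.074) ≈ 26.05 dB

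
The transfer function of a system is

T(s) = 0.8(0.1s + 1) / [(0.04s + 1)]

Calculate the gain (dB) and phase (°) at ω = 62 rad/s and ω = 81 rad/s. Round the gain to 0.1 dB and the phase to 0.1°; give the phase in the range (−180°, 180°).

At ω = 62 rad/s:
zero (1 + j62·0.1) = 1 + j6.2 → |·| ≈ 6.2801, ∠ ≈ 80.84°
pole (1 + j62·0.04) = 1 + j2.48 → |·| ≈ 2.674, ∠ ≈ 68.04°
|T| = 0.8 · 6.2801 / (2.674) ≈ 1.8789
Gain = 20 log₁₀(1.8789) ≈ 5.48 dB
∠T = (80.84°) − (68.04°) = 12.80°

At ω = 81 rad/s:
zero (1 + j81·0.1) = 1 + j8.1 → |·| ≈ 8.1615, ∠ ≈ 82.96°
pole (1 + j81·0.04) = 1 + j3.24 → |·| ≈ 3.3908, ∠ ≈ 72.85°
|T| = 0.8 · 8.1615 / (3.3908) ≈ 1.9256
Gain = 20 log₁₀(1.9256) ≈ 5.69 dB
∠T = (82.96°) − (72.85°) = 10.11°

ω = 62: 5.5 dB, 12.8°; ω = 81: 5.7 dB, 10.1°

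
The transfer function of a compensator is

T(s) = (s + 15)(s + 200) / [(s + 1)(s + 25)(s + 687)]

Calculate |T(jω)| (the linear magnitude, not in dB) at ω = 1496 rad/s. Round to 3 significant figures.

At s = jω = j1496:
zero (s+15): 15 + j1496 → |·| = √(15²+1496²) = √2238241 ≈ 1496.1, ∠ = arctan(1496/15) ≈ 89.43°
zero (s+200): 200 + j1496 → |·| = √(200²+1496²) = √2278016 ≈ 1509.3, ∠ = arctan(1496/200) ≈ 82.39°
pole (s+1): 1 + j1496 → |·| = √(1²+1496²) = √2238017 ≈ 1496, ∠ = arctan(1496/1) ≈ 89.96°
pole (s+25): 25 + j1496 → |·| = √(25²+1496²) = √2238641 ≈ 1496.2, ∠ = arctan(1496/25) ≈ 89.04°
pole (s+687): 687 + j1496 → |·| = √(687²+1496²) = √2709985 ≈ 1646.2, ∠ = arctan(1496/687) ≈ 65.33°
|T| = 1 · 2.2581e+06 / 3.6847e+09 ≈ 0.00061283

0.000613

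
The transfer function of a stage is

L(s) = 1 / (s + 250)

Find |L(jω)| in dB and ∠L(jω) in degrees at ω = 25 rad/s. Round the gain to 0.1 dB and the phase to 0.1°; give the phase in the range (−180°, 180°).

-48.0 dB, -5.7°

At s = jω = j25:
pole (s+250): 250 + j25 → |·| = √(250²+25²) = √63125 ≈ 251.25, ∠ = arctan(25/250) ≈ 5.71°
|L| = 1 / 251.25 ≈ 0.0039801
Gain = 20 log₁₀(0.0039801) ≈ -48.00 dB
∠L = 0.00° − 5.71° = -5.71°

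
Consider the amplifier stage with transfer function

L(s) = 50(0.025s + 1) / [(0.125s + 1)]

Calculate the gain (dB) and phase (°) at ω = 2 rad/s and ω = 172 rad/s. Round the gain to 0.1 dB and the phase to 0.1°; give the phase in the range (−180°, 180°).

ω = 2: 33.7 dB, -11.2°; ω = 172: 20.2 dB, -10.4°

At ω = 2 rad/s:
zero (1 + j2·0.025) = 1 + j0.05 → |·| ≈ 1.0012, ∠ ≈ 2.86°
pole (1 + j2·0.125) = 1 + j0.25 → |·| ≈ 1.0308, ∠ ≈ 14.04°
|L| = 50 · 1.0012 / (1.0308) ≈ 48.564
Gain = 20 log₁₀(48.564) ≈ 33.73 dB
∠L = (2.86°) − (14.04°) = -11.18°

At ω = 172 rad/s:
zero (1 + j172·0.025) = 1 + j4.3 → |·| ≈ 4.4147, ∠ ≈ 76.91°
pole (1 + j172·0.125) = 1 + j21.5 → |·| ≈ 21.523, ∠ ≈ 87.34°
|L| = 50 · 4.4147 / (21.523) ≈ 10.256
Gain = 20 log₁₀(10.256) ≈ 20.22 dB
∠L = (76.91°) − (87.34°) = -10.43°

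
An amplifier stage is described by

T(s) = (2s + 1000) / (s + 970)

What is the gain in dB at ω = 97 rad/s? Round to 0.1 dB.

Substitute s = j97:
Numerator: 2(j97) + 1000 = 1000 + j194
Denominator: (j97) + 970 = 970 + j97
|N| = √(1000² + 194²) ≈ 1018.6, ∠N ≈ 10.98°
|D| = √(970² + 97²) ≈ 974.84, ∠D ≈ 5.71°
|T| = 1018.6 / 974.84 ≈ 1.0449
Gain = 20 log₁₀(1.0449) ≈ 0.38 dB

0.4 dB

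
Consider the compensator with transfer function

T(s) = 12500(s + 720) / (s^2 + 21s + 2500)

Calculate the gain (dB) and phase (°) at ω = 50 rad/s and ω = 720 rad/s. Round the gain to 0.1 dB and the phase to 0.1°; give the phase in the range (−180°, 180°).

ω = 50: 78.7 dB, -86.0°; ω = 720: 27.8 dB, -133.3°

At s = jω = j50:
zero (s+720): 720 + j50 → |·| = √(720²+50²) = √520900 ≈ 721.73, ∠ = arctan(50/720) ≈ 3.97°
quadratic: (j50)² + 21·j50 + 2500 = 0 + j1050 → |·| ≈ 1050, ∠ ≈ 90.00°
|T| = 12500 · 721.73 / 1050 ≈ 8592
Gain = 20 log₁₀(8592) ≈ 78.68 dB
∠T = 3.97° − 90.00° = -86.03°

At s = jω = j720:
zero (s+720): 720 + j720 → |·| = √(720²+720²) = √1036800 ≈ 1018.2, ∠ = arctan(720/720) ≈ 45.00°
quadratic: (j720)² + 21·j720 + 2500 = -515900 + j15120 → |·| ≈ 5.1612e+05, ∠ ≈ 178.32°
|T| = 12500 · 1018.2 / 5.1612e+05 ≈ 24.66
Gain = 20 log₁₀(24.66) ≈ 27.84 dB
∠T = 45.00° − 178.32° = -133.32°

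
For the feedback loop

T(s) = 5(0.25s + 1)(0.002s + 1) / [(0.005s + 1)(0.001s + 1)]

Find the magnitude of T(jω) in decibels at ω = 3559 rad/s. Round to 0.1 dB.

At ω = 3559 rad/s:
zero (1 + j3559·0.25) = 1 + j889.75 → |·| ≈ 889.75, ∠ ≈ 89.94°
zero (1 + j3559·0.002) = 1 + j7.118 → |·| ≈ 7.1879, ∠ ≈ 82.00°
pole (1 + j3559·0.005) = 1 + j17.795 → |·| ≈ 17.823, ∠ ≈ 86.78°
pole (1 + j3559·0.001) = 1 + j3.559 → |·| ≈ 3.6968, ∠ ≈ 74.31°
|T| = 5 · 889.75 · 7.1879 / (17.823 · 3.6968) ≈ 485.33
Gain = 20 log₁₀(485.33) ≈ 53.72 dB

53.7 dB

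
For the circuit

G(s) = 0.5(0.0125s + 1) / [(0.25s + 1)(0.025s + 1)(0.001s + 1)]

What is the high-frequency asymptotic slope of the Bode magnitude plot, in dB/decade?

-40 dB/decade

Each pole contributes −20 dB/decade at high frequency; each zero contributes +20 dB/decade.
Net: 1 zero(s) − 3 pole(s) → -40 dB/decade.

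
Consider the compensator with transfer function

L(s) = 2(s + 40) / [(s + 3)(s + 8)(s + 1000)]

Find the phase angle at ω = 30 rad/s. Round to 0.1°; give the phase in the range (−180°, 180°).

At s = jω = j30:
zero (s+40): 40 + j30 → |·| = √(40²+30²) = √2500 ≈ 50, ∠ = arctan(30/40) ≈ 36.87°
pole (s+3): 3 + j30 → |·| = √(3²+30²) = √909 ≈ 30.15, ∠ = arctan(30/3) ≈ 84.29°
pole (s+8): 8 + j30 → |·| = √(8²+30²) = √964 ≈ 31.048, ∠ = arctan(30/8) ≈ 75.07°
pole (s+1000): 1000 + j30 → |·| = √(1000²+30²) = √1000900 ≈ 1000.4, ∠ = arctan(30/1000) ≈ 1.72°
∠L = 36.87° − 161.08° = -124.21°

-124.2°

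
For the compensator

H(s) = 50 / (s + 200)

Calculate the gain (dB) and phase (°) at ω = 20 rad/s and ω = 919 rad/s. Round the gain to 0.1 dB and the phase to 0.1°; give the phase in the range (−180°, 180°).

ω = 20: -12.1 dB, -5.7°; ω = 919: -25.5 dB, -77.7°

Substitute s = j20:
Numerator: 50 = 50 + j0
Denominator: (j20) + 200 = 200 + j20
|N| = √(50² + 0²) ≈ 50, ∠N ≈ 0.00°
|D| = √(200² + 20²) ≈ 201, ∠D ≈ 5.71°
|H| = 50 / 201 ≈ 0.24876
Gain = 20 log₁₀(0.24876) ≈ -12.08 dB
∠H = 0.00° − 5.71° = -5.71°

Substitute s = j919:
Numerator: 50 = 50 + j0
Denominator: (j919) + 200 = 200 + j919
|N| = √(50² + 0²) ≈ 50, ∠N ≈ 0.00°
|D| = √(200² + 919²) ≈ 940.51, ∠D ≈ 77.72°
|H| = 50 / 940.51 ≈ 0.053163
Gain = 20 log₁₀(0.053163) ≈ -25.49 dB
∠H = 0.00° − 77.72° = -77.72°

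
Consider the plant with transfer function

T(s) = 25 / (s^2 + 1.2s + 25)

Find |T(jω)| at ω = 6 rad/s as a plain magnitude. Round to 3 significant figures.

1.90

At s = jω = j6:
quadratic: (j6)² + 1.2·j6 + 25 = -11 + j7.2 → |·| ≈ 13.147, ∠ ≈ 146.79°
|T| = 25 / 13.147 ≈ 1.9016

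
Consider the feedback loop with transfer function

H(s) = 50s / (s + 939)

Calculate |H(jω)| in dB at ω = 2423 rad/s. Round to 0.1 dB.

33.4 dB

At s = jω = j2423:
zero at origin: s = j2423 → |·| = 2423, ∠ = 90.00°
pole (s+939): 939 + j2423 → |·| = √(939²+2423²) = √6752650 ≈ 2598.6, ∠ = arctan(2423/939) ≈ 68.82°
|H| = 50 · 2423 / 2598.6 ≈ 46.621
Gain = 20 log₁₀(46.621) ≈ 33.37 dB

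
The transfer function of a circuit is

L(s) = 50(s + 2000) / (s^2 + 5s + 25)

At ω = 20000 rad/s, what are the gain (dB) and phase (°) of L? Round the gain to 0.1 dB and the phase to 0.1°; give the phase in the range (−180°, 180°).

-52.0 dB, -95.7°

At s = jω = j20000:
zero (s+2000): 2000 + j20000 → |·| = √(2000²+20000²) = √404000000 ≈ 20100, ∠ = arctan(20000/2000) ≈ 84.29°
quadratic: (j20000)² + 5·j20000 + 25 = -399999975 + j100000 → |·| ≈ 4e+08, ∠ ≈ 179.99°
|L| = 50 · 20100 / 4e+08 ≈ 0.0025125
Gain = 20 log₁₀(0.0025125) ≈ -52.00 dB
∠L = 84.29° − 179.99° = -95.70°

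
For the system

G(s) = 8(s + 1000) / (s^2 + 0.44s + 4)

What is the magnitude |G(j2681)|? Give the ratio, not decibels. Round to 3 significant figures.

At s = jω = j2681:
zero (s+1000): 1000 + j2681 → |·| = √(1000²+2681²) = √8187761 ≈ 2861.4, ∠ = arctan(2681/1000) ≈ 69.54°
quadratic: (j2681)² + 0.44·j2681 + 4 = -7187757 + j1179.64 → |·| ≈ 7.1878e+06, ∠ ≈ 179.99°
|G| = 8 · 2861.4 / 7.1878e+06 ≈ 0.0031847

0.00318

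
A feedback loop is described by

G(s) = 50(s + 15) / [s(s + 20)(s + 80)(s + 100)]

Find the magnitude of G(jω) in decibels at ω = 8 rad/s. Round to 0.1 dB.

-64.3 dB

At s = jω = j8:
zero (s+15): 15 + j8 → |·| = √(15²+8²) = √289 ≈ 17, ∠ = arctan(8/15) ≈ 28.07°
pole (s+20): 20 + j8 → |·| = √(20²+8²) = √464 ≈ 21.541, ∠ = arctan(8/20) ≈ 21.80°
pole (s+80): 80 + j8 → |·| = √(80²+8²) = √6464 ≈ 80.399, ∠ = arctan(8/80) ≈ 5.71°
pole (s+100): 100 + j8 → |·| = √(100²+8²) = √10064 ≈ 100.32, ∠ = arctan(8/100) ≈ 4.57°
pole at origin: |s| = 8, ∠ = 90.00° (in denominator)
|G| = 50 · 17 / 1.3899e+06 ≈ 0.00061155
Gain = 20 log₁₀(0.00061155) ≈ -64.27 dB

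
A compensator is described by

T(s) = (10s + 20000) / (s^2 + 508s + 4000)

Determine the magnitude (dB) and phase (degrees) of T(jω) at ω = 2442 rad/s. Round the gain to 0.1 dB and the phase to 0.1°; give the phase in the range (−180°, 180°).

Substitute s = j2442:
Numerator: 10(j2442) + 20000 = 20000 + j24420
Denominator: (j2442)^2 + 508(j2442) + 4000 = -5959364 + j1240536
|N| = √(20000² + 24420²) ≈ 31565, ∠N ≈ 50.68°
|D| = √(5959364² + 1240536²) ≈ 6.0871e+06, ∠D ≈ 168.24°
|T| = 31565 / 6.0871e+06 ≈ 0.0051856
Gain = 20 log₁₀(0.0051856) ≈ -45.70 dB
∠T = 50.68° − 168.24° = -117.56°

-45.7 dB, -117.6°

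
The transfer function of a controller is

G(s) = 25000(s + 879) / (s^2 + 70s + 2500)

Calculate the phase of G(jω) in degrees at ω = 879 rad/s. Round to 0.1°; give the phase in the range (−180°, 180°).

At s = jω = j879:
zero (s+879): 879 + j879 → |·| = √(879²+879²) = √1545282 ≈ 1243.1, ∠ = arctan(879/879) ≈ 45.00°
quadratic: (j879)² + 70·j879 + 2500 = -770141 + j61530 → |·| ≈ 7.726e+05, ∠ ≈ 175.43°
∠G = 45.00° − 175.43° = -130.43°

-130.4°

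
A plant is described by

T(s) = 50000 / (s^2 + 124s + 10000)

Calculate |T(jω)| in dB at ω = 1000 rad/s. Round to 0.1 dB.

At s = jω = j1000:
quadratic: (j1000)² + 124·j1000 + 10000 = -990000 + j124000 → |·| ≈ 9.9774e+05, ∠ ≈ 172.86°
|T| = 50000 / 9.9774e+05 ≈ 0.050113
Gain = 20 log₁₀(0.050113) ≈ -26.00 dB

-26.0 dB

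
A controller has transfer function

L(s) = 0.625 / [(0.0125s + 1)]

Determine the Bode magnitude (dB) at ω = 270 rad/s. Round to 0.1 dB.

-15.0 dB

At ω = 270 rad/s:
pole (1 + j270·0.0125) = 1 + j3.375 → |·| ≈ 3.52, ∠ ≈ 73.50°
|L| = 0.625 · 1 / (3.52) ≈ 0.17756
Gain = 20 log₁₀(0.17756) ≈ -15.01 dB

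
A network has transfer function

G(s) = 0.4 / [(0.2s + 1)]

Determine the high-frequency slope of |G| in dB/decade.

Each pole contributes −20 dB/decade at high frequency; each zero contributes +20 dB/decade.
Net: 0 zero(s) − 1 pole(s) → -20 dB/decade.

-20 dB/decade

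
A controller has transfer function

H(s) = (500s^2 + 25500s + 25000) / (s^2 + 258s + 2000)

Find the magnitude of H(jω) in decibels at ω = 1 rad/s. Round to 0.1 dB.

Substitute s = j1:
Numerator: 500(j1)^2 + 25500(j1) + 25000 = 24500 + j25500
Denominator: (j1)^2 + 258(j1) + 2000 = 1999 + j258
|N| = √(24500² + 25500²) ≈ 35362, ∠N ≈ 46.15°
|D| = √(1999² + 258²) ≈ 2015.6, ∠D ≈ 7.35°
|H| = 35362 / 2015.6 ≈ 17.544
Gain = 20 log₁₀(17.544) ≈ 24.88 dB

24.9 dB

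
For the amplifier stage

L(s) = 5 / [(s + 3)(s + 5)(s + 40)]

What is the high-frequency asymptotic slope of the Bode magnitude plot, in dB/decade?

Each pole contributes −20 dB/decade at high frequency; each zero contributes +20 dB/decade.
Net: 0 zero(s) − 3 pole(s) → -60 dB/decade.

-60 dB/decade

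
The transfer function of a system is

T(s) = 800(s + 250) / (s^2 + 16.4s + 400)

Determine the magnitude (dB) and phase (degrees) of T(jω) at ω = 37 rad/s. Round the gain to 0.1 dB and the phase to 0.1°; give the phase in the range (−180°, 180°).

45.0 dB, -139.5°

At s = jω = j37:
zero (s+250): 250 + j37 → |·| = √(250²+37²) = √63869 ≈ 252.72, ∠ = arctan(37/250) ≈ 8.42°
quadratic: (j37)² + 16.4·j37 + 400 = -969 + j606.8 → |·| ≈ 1143.3, ∠ ≈ 147.94°
|T| = 800 · 252.72 / 1143.3 ≈ 176.84
Gain = 20 log₁₀(176.84) ≈ 44.95 dB
∠T = 8.42° − 147.94° = -139.52°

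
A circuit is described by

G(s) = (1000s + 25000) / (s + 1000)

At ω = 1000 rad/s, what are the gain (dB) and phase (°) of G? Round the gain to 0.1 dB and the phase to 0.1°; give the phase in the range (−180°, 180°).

57.0 dB, 43.6°

Substitute s = j1000:
Numerator: 1000(j1000) + 25000 = 25000 + j1000000
Denominator: (j1000) + 1000 = 1000 + j1000
|N| = √(25000² + 1000000²) ≈ 1.0003e+06, ∠N ≈ 88.57°
|D| = √(1000² + 1000²) ≈ 1414.2, ∠D ≈ 45.00°
|G| = 1.0003e+06 / 1414.2 ≈ 707.33
Gain = 20 log₁₀(707.33) ≈ 56.99 dB
∠G = 88.57° − 45.00° = 43.57°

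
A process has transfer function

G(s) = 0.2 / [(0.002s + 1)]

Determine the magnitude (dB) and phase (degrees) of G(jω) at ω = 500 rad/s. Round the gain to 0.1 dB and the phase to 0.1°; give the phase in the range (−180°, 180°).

At ω = 500 rad/s:
pole (1 + j500·0.002) = 1 + j1 → |·| ≈ 1.4142, ∠ ≈ 45.00°
|G| = 0.2 · 1 / (1.4142) ≈ 0.14142
Gain = 20 log₁₀(0.14142) ≈ -16.99 dB
∠G = (0°) − (45.00°) = -45.00°

-17.0 dB, -45.0°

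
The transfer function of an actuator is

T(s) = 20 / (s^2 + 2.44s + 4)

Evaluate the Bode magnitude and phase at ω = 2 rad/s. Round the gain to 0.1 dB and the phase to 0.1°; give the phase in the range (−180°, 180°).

At s = jω = j2:
quadratic: (j2)² + 2.44·j2 + 4 = 0 + j4.88 → |·| ≈ 4.88, ∠ ≈ 90.00°
|T| = 20 / 4.88 ≈ 4.0984
Gain = 20 log₁₀(4.0984) ≈ 12.25 dB
∠T = 0.00° − 90.00° = -90.00°

12.3 dB, -90.0°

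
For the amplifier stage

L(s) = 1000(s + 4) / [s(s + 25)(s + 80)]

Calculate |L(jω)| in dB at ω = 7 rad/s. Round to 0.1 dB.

-5.2 dB

At s = jω = j7:
zero (s+4): 4 + j7 → |·| = √(4²+7²) = √65 ≈ 8.0623, ∠ = arctan(7/4) ≈ 60.26°
pole (s+25): 25 + j7 → |·| = √(25²+7²) = √674 ≈ 25.962, ∠ = arctan(7/25) ≈ 15.64°
pole (s+80): 80 + j7 → |·| = √(80²+7²) = √6449 ≈ 80.306, ∠ = arctan(7/80) ≈ 5.00°
pole at origin: |s| = 7, ∠ = 90.00° (in denominator)
|L| = 1000 · 8.0623 / 14594 ≈ 0.55244
Gain = 20 log₁₀(0.55244) ≈ -5.15 dB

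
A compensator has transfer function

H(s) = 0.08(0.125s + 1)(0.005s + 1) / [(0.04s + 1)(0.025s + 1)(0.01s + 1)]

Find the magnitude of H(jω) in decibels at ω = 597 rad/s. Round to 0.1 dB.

-41.2 dB

At ω = 597 rad/s:
zero (1 + j597·0.125) = 1 + j74.625 → |·| ≈ 74.632, ∠ ≈ 89.23°
zero (1 + j597·0.005) = 1 + j2.985 → |·| ≈ 3.1481, ∠ ≈ 71.48°
pole (1 + j597·0.04) = 1 + j23.88 → |·| ≈ 23.901, ∠ ≈ 87.60°
pole (1 + j597·0.025) = 1 + j14.925 → |·| ≈ 14.958, ∠ ≈ 86.17°
pole (1 + j597·0.01) = 1 + j5.97 → |·| ≈ 6.0532, ∠ ≈ 80.49°
|H| = 0.08 · 74.632 · 3.1481 / (23.901 · 14.958 · 6.0532) ≈ 0.0086854
Gain = 20 log₁₀(0.0086854) ≈ -41.22 dB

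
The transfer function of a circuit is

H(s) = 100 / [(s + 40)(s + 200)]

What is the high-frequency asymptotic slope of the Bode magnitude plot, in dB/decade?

-40 dB/decade

Each pole contributes −20 dB/decade at high frequency; each zero contributes +20 dB/decade.
Net: 0 zero(s) − 2 pole(s) → -40 dB/decade.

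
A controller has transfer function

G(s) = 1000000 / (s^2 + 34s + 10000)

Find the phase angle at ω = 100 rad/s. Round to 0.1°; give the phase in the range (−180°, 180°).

At s = jω = j100:
quadratic: (j100)² + 34·j100 + 10000 = 0 + j3400 → |·| ≈ 3400, ∠ ≈ 90.00°
∠G = 0.00° − 90.00° = -90.00°

-90.0°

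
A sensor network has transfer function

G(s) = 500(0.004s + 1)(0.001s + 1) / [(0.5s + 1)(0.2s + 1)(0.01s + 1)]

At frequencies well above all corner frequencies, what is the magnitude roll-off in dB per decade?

Each pole contributes −20 dB/decade at high frequency; each zero contributes +20 dB/decade.
Net: 2 zero(s) − 3 pole(s) → -20 dB/decade.

-20 dB/decade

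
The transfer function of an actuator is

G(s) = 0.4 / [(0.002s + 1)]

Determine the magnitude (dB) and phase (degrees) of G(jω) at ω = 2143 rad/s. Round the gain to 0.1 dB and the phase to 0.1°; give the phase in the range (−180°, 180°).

At ω = 2143 rad/s:
pole (1 + j2143·0.002) = 1 + j4.286 → |·| ≈ 4.4011, ∠ ≈ 76.87°
|G| = 0.4 · 1 / (4.4011) ≈ 0.090886
Gain = 20 log₁₀(0.090886) ≈ -20.83 dB
∠G = (0°) − (76.87°) = -76.87°

-20.8 dB, -76.9°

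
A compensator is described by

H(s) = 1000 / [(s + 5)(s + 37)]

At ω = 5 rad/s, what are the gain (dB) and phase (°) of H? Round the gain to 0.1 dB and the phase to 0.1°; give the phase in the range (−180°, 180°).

At s = jω = j5:
pole (s+5): 5 + j5 → |·| = √(5²+5²) = √50 ≈ 7.0711, ∠ = arctan(5/5) ≈ 45.00°
pole (s+37): 37 + j5 → |·| = √(37²+5²) = √1394 ≈ 37.336, ∠ = arctan(5/37) ≈ 7.70°
|H| = 1000 / 264.01 ≈ 3.7877
Gain = 20 log₁₀(3.7877) ≈ 11.57 dB
∠H = 0.00° − 52.70° = -52.70°

11.6 dB, -52.7°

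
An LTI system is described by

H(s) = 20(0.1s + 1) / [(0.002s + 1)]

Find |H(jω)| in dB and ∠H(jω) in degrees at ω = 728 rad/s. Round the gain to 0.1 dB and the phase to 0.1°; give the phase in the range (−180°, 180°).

58.3 dB, 33.7°

At ω = 728 rad/s:
zero (1 + j728·0.1) = 1 + j72.8 → |·| ≈ 72.807, ∠ ≈ 89.21°
pole (1 + j728·0.002) = 1 + j1.456 → |·| ≈ 1.7663, ∠ ≈ 55.52°
|H| = 20 · 72.807 / (1.7663) ≈ 824.4
Gain = 20 log₁₀(824.4) ≈ 58.32 dB
∠H = (89.21°) − (55.52°) = 33.69°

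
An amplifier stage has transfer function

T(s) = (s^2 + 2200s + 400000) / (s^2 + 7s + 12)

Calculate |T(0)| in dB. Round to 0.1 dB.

T(0) = 400000 / 12 ≈ 33333
20 log₁₀(33333) ≈ 90.46 dB

90.5 dB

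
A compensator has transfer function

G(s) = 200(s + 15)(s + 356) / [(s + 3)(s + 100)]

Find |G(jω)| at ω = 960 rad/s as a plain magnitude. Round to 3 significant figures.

At s = jω = j960:
zero (s+15): 15 + j960 → |·| = √(15²+960²) = √921825 ≈ 960.12, ∠ = arctan(960/15) ≈ 89.10°
zero (s+356): 356 + j960 → |·| = √(356²+960²) = √1048336 ≈ 1023.9, ∠ = arctan(960/356) ≈ 69.65°
pole (s+3): 3 + j960 → |·| = √(3²+960²) = √921609 ≈ 960, ∠ = arctan(960/3) ≈ 89.82°
pole (s+100): 100 + j960 → |·| = √(100²+960²) = √931600 ≈ 965.19, ∠ = arctan(960/100) ≈ 84.05°
|G| = 200 · 9.8307e+05 / 9.2658e+05 ≈ 212.19

212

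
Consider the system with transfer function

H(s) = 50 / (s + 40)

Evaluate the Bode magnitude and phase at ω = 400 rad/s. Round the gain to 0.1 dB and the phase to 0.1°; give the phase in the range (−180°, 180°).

Substitute s = j400:
Numerator: 50 = 50 + j0
Denominator: (j400) + 40 = 40 + j400
|N| = √(50² + 0²) ≈ 50, ∠N ≈ 0.00°
|D| = √(40² + 400²) ≈ 402, ∠D ≈ 84.29°
|H| = 50 / 402 ≈ 0.12438
Gain = 20 log₁₀(0.12438) ≈ -18.10 dB
∠H = 0.00° − 84.29° = -84.29°

-18.1 dB, -84.3°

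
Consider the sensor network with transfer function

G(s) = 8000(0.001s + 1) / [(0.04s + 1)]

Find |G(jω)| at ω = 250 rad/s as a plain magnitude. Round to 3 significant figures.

At ω = 250 rad/s:
zero (1 + j250·0.001) = 1 + j0.25 → |·| ≈ 1.0308, ∠ ≈ 14.04°
pole (1 + j250·0.04) = 1 + j10 → |·| ≈ 10.05, ∠ ≈ 84.29°
|G| = 8000 · 1.0308 / (10.05) ≈ 820.54

821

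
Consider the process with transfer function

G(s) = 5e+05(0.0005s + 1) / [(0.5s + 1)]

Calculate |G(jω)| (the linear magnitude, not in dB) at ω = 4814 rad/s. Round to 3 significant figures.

At ω = 4814 rad/s:
zero (1 + j4814·0.0005) = 1 + j2.407 → |·| ≈ 2.6065, ∠ ≈ 67.44°
pole (1 + j4814·0.5) = 1 + j2407 → |·| ≈ 2407, ∠ ≈ 89.98°
|G| = 5e+05 · 2.6065 / (2407) ≈ 541.44

541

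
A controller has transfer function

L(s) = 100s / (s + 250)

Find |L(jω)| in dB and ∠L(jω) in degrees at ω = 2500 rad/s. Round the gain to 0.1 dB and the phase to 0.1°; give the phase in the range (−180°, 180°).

At s = jω = j2500:
zero at origin: s = j2500 → |·| = 2500, ∠ = 90.00°
pole (s+250): 250 + j2500 → |·| = √(250²+2500²) = √6312500 ≈ 2512.5, ∠ = arctan(2500/250) ≈ 84.29°
|L| = 100 · 2500 / 2512.5 ≈ 99.502
Gain = 20 log₁₀(99.502) ≈ 39.96 dB
∠L = 90.00° − 84.29° = 5.71°

40.0 dB, 5.7°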